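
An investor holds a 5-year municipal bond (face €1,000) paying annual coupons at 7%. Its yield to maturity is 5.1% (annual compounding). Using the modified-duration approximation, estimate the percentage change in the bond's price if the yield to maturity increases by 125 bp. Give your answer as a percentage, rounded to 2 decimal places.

Periodic yield y = 0.051. Modified duration first:
  t   CF        PV=CF/(1+0.051)^t    t·PV
  1        70.00        66.6032        66.6032
  2        70.00        63.3713       126.7426
  3        70.00        60.2962       180.8886
  4        70.00        57.3703       229.4812
  5     1,070.00       834.3921     4,171.9606
  Σ                  1,082.0332     4,775.6763
P = 1,082.0332; D_Mac = 4.41361 yrs; D_mod = 4.41361/(1+0.051) = 4.19944 yrs.
ΔP/P ≈ -D_mod · Δy = -4.19944 × (+0.0125) = -0.052493 = -5.2493%.

-5.25%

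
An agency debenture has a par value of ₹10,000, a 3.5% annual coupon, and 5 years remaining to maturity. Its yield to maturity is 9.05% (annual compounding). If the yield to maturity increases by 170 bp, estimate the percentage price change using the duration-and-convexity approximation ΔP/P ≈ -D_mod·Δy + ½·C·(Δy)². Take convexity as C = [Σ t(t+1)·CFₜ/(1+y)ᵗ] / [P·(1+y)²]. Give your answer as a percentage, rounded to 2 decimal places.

With y = 0.0905:
  t   CF        PV=CF/(1+0.0905)^t    t·PV        t(t+1)·PV
  1       350.00       320.9537       320.9537         641.9074
  2       350.00       294.3179       588.6358       1,765.9075
  3       350.00       269.8926       809.6779       3,238.7116
  4       350.00       247.4944       989.9776       4,949.8879
  5    10,350.00     6,711.3826    33,556.9132     201,341.4792
  Σ                  7,844.0413    36,266.1582     211,937.8936
P = 7,844.0413; D_Mac = 4.62340 yrs; D_mod = 4.23971 yrs; C = 22.72047.
Duration effect: -4.23971 × (+0.017) = -0.072075
Convexity effect: 0.5 × 22.72047 × (0.017)² = +0.0032831
ΔP/P ≈ -0.072075 + 0.0032831 = -0.068792 = -6.8792%.

-6.88%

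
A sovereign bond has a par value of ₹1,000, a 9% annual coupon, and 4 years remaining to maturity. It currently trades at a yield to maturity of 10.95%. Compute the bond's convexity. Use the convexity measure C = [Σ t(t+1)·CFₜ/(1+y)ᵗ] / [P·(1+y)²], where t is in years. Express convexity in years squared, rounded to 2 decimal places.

13.64

With y = 0.1095:
  t   CF        PV=CF/(1+0.1095)^t    t·PV        t(t+1)·PV
  1        90.00        81.1176        81.1176         162.2352
  2        90.00        73.1119       146.2237         438.6712
  3        90.00        65.8962       197.6887         790.7548
  4     1,090.00       719.3119     2,877.2478      14,386.2389
  Σ                    939.4377     3,302.2778      15,777.9001
P = 939.4377.
Convexity = Σ t(t+1)·PV / [P·(1+y)²] = 15,777.9001 / (939.4377 × 1.230990) = 13.64353.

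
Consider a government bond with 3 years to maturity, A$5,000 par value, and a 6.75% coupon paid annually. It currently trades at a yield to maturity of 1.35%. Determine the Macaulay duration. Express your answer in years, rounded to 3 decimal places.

Periodic yield y = 0.0135. Discount each cash flow and weight by its year:
  t   CF        PV=CF/(1+0.0135)^t    t·PV
  1       337.50       333.0044       333.0044
  2       337.50       328.5688       657.1375
  3     5,337.50     5,127.0391    15,381.1173
  Σ                  5,788.6123    16,371.2592
Price P = Σ PV = 5,788.6123.
Macaulay duration = Σ(t·PV) / P = 16,371.2592 / 5,788.6123 = 2.82818 years.

2.828 years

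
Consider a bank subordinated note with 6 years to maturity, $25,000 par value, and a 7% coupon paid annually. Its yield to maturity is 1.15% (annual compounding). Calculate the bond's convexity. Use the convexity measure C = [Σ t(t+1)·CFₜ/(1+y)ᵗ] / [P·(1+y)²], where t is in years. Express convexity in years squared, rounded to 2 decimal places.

With y = 0.0115:
  t   CF        PV=CF/(1+0.0115)^t    t·PV        t(t+1)·PV
  1     1,750.00     1,730.1038     1,730.1038       3,460.2076
  2     1,750.00     1,710.4338     3,420.8676      10,262.6029
  3     1,750.00     1,690.9875     5,072.9624      20,291.8495
  4     1,750.00     1,671.7622     6,687.0488      33,435.2439
  5     1,750.00     1,652.7555     8,263.7775      49,582.6652
  6    26,750.00    24,976.3208   149,857.9247   1,049,005.4731
  Σ                 33,432.3636   175,032.6849   1,166,038.0424
P = 33,432.3636.
Convexity = Σ t(t+1)·PV / [P·(1+y)²] = 1,166,038.0424 / (33,432.3636 × 1.023132) = 34.08897.

34.09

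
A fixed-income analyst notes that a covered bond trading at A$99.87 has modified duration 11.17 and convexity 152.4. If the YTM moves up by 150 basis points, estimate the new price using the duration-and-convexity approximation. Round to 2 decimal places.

Duration effect: -D_mod·Δy = -11.17 × (+0.015) = -0.167550
Convexity effect: ½·C·(Δy)² = 0.5 × 152.4 × (0.015)² = +0.0171450
ΔP/P ≈ -0.167550 + 0.0171450 = -0.150405
New price ≈ 99.87 × (1 - 0.150405) = 84.84905265.

A$84.85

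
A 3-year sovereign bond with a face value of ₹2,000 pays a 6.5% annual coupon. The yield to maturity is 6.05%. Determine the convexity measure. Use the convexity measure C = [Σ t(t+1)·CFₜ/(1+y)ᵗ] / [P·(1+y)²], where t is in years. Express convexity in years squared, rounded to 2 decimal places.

With y = 0.0605:
  t   CF        PV=CF/(1+0.0605)^t    t·PV        t(t+1)·PV
  1       130.00       122.5837       122.5837         245.1674
  2       130.00       115.5905       231.1809         693.5428
  3     2,130.00     1,785.8607     5,357.5822      21,430.3286
  Σ                  2,024.0349     5,711.3468      22,369.0388
P = 2,024.0349.
Convexity = Σ t(t+1)·PV / [P·(1+y)²] = 22,369.0388 / (2,024.0349 × 1.124660) = 9.82671.

9.83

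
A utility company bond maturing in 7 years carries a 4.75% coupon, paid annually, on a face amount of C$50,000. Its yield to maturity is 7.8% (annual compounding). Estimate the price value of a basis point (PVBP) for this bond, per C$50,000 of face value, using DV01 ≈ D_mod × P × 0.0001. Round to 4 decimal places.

Periodic yield y = 0.078.
  t   CF        PV=CF/(1+0.078)^t    t·PV
  1     2,375.00     2,203.1540     2,203.1540
  2     2,375.00     2,043.7421     4,087.4842
  3     2,375.00     1,895.8647     5,687.5940
  4     2,375.00     1,758.6871     7,034.7483
  5     2,375.00     1,631.4351     8,157.1756
  6     2,375.00     1,513.3907     9,080.3439
  7    52,375.00    30,959.4125   216,715.8872
  Σ                 42,005.6861   252,966.3872
P = 42,005.6861; D_Mac = 6.02219 yrs; D_mod = 5.58645 yrs.
DV01 ≈ 5.58645 × 42,005.6861 × 0.0001 = 23.466270.

C$23.4663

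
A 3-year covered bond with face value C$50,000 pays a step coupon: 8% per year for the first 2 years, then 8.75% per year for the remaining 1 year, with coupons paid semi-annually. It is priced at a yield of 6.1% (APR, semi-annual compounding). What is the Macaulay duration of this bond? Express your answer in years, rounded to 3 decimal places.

Periodic yield y = 0.0305. Discount each cash flow and weight by its period:
  t   CF        PV=CF/(1+0.0305)^t    t·PV
  1     2,000.00     1,940.8054     1,940.8054
  2     2,000.00     1,883.3629     3,766.7257
  3     2,000.00     1,827.6204     5,482.8613
  4     2,000.00     1,773.5278     7,094.1114
  5     2,187.50     1,882.3834     9,411.9169
  6    52,187.50    43,579.1260   261,474.7561
  Σ                 52,886.8260   289,171.1769
Price P = Σ PV = 52,886.8260.
Macaulay duration = Σ(t·PV) / P = 289,171.1769 / 52,886.8260 = 5.46774 half-year periods.
In years: 5.46774 / 2 = 2.73387 years.

2.734 years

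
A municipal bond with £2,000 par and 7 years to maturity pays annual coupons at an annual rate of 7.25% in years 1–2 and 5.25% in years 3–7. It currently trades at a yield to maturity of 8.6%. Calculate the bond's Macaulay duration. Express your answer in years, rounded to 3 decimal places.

Periodic yield y = 0.086. Discount each cash flow and weight by its year:
  t   CF        PV=CF/(1+0.086)^t    t·PV
  1       145.00       133.5175       133.5175
  2       145.00       122.9443       245.8886
  3       105.00        81.9785       245.9354
  4       105.00        75.4866       301.9465
  5       105.00        69.5089       347.5443
  6       105.00        64.0045       384.0269
  7     2,105.00     1,181.5261     8,270.6828
  Σ                  1,728.9663     9,929.5419
Price P = Σ PV = 1,728.9663.
Macaulay duration = Σ(t·PV) / P = 9,929.5419 / 1,728.9663 = 5.74305 years.

5.743 years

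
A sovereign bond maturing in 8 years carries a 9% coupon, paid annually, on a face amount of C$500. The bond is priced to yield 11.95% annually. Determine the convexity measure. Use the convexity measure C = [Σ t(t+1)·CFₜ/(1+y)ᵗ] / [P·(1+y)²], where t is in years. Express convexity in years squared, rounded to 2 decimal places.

With y = 0.1195:
  t   CF        PV=CF/(1+0.1195)^t    t·PV        t(t+1)·PV
  1        45.00        40.1965        40.1965          80.3930
  2        45.00        35.9058        71.8116         215.4347
  3        45.00        32.0730        96.2191         384.8766
  4        45.00        28.6494       114.5978         572.9888
  5        45.00        25.5913       127.9564         767.7384
  6        45.00        22.8596       137.1574         960.1017
  7        45.00        20.4194       142.9361       1,143.4886
  8       545.00       220.9041     1,767.2326      15,905.0931
  Σ                    426.5991     2,498.1074      20,030.1148
P = 426.5991.
Convexity = Σ t(t+1)·PV / [P·(1+y)²] = 20,030.1148 / (426.5991 × 1.253280) = 37.46410.

37.46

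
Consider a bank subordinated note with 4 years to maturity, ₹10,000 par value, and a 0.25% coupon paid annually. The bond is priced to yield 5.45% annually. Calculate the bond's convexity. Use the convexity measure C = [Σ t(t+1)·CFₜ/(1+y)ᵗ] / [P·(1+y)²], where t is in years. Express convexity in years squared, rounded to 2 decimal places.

17.89

With y = 0.0545:
  t   CF        PV=CF/(1+0.0545)^t    t·PV        t(t+1)·PV
  1        25.00        23.7079        23.7079          47.4158
  2        25.00        22.4826        44.9652         134.8957
  3        25.00        21.3206        63.9619         255.8477
  4    10,025.00     8,107.7070    32,430.8280     162,154.1398
  Σ                  8,175.2182    32,563.4630     162,592.2990
P = 8,175.2182.
Convexity = Σ t(t+1)·PV / [P·(1+y)²] = 162,592.2990 / (8,175.2182 × 1.111970) = 17.88576.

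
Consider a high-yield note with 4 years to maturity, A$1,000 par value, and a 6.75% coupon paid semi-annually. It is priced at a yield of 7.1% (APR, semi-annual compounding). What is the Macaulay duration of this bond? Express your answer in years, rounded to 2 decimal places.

3.57 years

Periodic yield y = 0.0355. Discount each cash flow and weight by its period:
  t   CF        PV=CF/(1+0.0355)^t    t·PV
  1        33.75        32.5930        32.5930
  2        33.75        31.4756        62.9511
  3        33.75        30.3965        91.1895
  4        33.75        29.3544       117.4176
  5        33.75        28.3481       141.7403
  6        33.75        27.3762       164.2572
  7        33.75        26.4377       185.0636
  8     1,033.75       782.0143     6,256.1144
  Σ                    987.9956     7,051.3267
Price P = Σ PV = 987.9956.
Macaulay duration = Σ(t·PV) / P = 7,051.3267 / 987.9956 = 7.13700 half-year periods.
In years: 7.13700 / 2 = 3.56850 years.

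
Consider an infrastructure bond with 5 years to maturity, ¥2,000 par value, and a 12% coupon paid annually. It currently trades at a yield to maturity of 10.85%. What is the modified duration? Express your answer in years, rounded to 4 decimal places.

3.6613 years

Periodic yield y = 0.1085. First find Macaulay duration:
  t   CF        PV=CF/(1+0.1085)^t    t·PV
  1       240.00       216.5088       216.5088
  2       240.00       195.3169       390.6338
  3       240.00       176.1993       528.5979
  4       240.00       158.9529       635.8116
  5     2,240.00     1,338.3495     6,691.7473
  Σ                  2,085.3274     8,463.2994
P = 2,085.3274; Macaulay duration = 8,463.2994 / 2,085.3274 = 4.05850 years.
Modified duration = D_Mac / (1 + y) = 4.05850 / 1.1085 = 3.66125 years.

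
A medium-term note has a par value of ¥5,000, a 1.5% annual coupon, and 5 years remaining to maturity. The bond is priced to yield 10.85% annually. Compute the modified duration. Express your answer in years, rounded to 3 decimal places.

Periodic yield y = 0.1085. First find Macaulay duration:
  t   CF        PV=CF/(1+0.1085)^t    t·PV
  1        75.00        67.6590        67.6590
  2        75.00        61.0365       122.0731
  3        75.00        55.0623       165.1868
  4        75.00        49.6728       198.6911
  5     5,075.00     3,032.1980    15,160.9901
  Σ                  3,265.6286    15,714.6001
P = 3,265.6286; Macaulay duration = 15,714.6001 / 3,265.6286 = 4.81212 years.
Modified duration = D_Mac / (1 + y) = 4.81212 / 1.1085 = 4.34111 years.

4.341 years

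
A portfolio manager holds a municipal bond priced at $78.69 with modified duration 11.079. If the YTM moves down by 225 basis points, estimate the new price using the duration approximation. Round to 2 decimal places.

Duration approximation: ΔP/P ≈ -D_mod · Δy = -11.079 × (-0.0225) = +0.2492775.
New price ≈ 78.69 × (1 + 0.2492775) = 98.305646475.

$98.31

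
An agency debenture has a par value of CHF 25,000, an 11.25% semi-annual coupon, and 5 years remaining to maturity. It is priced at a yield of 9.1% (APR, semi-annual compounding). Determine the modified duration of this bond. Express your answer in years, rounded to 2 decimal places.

Periodic yield y = 0.0455. First find Macaulay duration:
  t   CF        PV=CF/(1+0.0455)^t    t·PV
  1     1,406.25     1,345.0502     1,345.0502
  2     1,406.25     1,286.5138     2,573.0277
  3     1,406.25     1,230.5250     3,691.5749
  4     1,406.25     1,176.9727     4,707.8908
  5     1,406.25     1,125.7510     5,628.7551
  6     1,406.25     1,076.7585     6,460.5511
  7     1,406.25     1,029.8981     7,209.2870
  8     1,406.25       985.0771     7,880.6171
  9     1,406.25       942.2067     8,479.8606
  10   26,406.25    16,922.5716   169,225.7155
  Σ                 27,121.3248   217,202.3298
P = 27,121.3248; Macaulay duration = 217,202.3298 / 27,121.3248 = 8.00854 half-year periods = 4.00427 years.
Modified duration = D_Mac / (1 + y) = 4.00427 / 1.0455 = 3.83001 years.

3.83 years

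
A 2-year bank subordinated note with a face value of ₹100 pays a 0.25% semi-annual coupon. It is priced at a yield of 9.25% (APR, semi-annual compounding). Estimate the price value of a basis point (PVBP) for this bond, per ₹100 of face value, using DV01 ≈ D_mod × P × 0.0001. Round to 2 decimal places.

₹0.02

Periodic yield y = 0.04625.
  t   CF        PV=CF/(1+0.04625)^t    t·PV
  1        0.125         0.1195         0.1195
  2        0.125         0.1142         0.2284
  3        0.125         0.1091         0.3274
  4      100.125        83.5604       334.2417
  Σ                     83.9032       334.9170
P = 83.9032; D_Mac = 3.99171 half-year periods = 1.99585 yrs; D_mod = 1.90762 yrs.
DV01 ≈ 1.90762 × 83.9032 × 0.0001 = 0.016006.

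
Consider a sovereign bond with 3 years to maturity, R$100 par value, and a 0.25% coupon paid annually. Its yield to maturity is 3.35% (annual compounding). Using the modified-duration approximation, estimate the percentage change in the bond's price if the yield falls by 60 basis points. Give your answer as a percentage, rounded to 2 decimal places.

+1.74%

Periodic yield y = 0.0335. Modified duration first:
  t   CF        PV=CF/(1+0.0335)^t    t·PV
  1         0.25         0.2419         0.2419
  2         0.25         0.2341         0.4681
  3       100.25        90.8140       272.4421
  Σ                     91.2900       273.1521
P = 91.2900; D_Mac = 2.99214 yrs; D_mod = 2.99214/(1+0.0335) = 2.89515 yrs.
ΔP/P ≈ -D_mod · Δy = -2.89515 × (-0.006) = +0.017371 = +1.7371%.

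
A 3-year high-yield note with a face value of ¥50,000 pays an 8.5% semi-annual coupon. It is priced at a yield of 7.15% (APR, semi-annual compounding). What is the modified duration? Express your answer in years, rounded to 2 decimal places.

2.62 years

Periodic yield y = 0.03575. First find Macaulay duration:
  t   CF        PV=CF/(1+0.03575)^t    t·PV
  1     2,125.00     2,051.6534     2,051.6534
  2     2,125.00     1,980.8384     3,961.6768
  3     2,125.00     1,912.4677     5,737.4031
  4     2,125.00     1,846.4569     7,385.8275
  5     2,125.00     1,782.7245     8,913.6223
  6    52,125.00    42,219.8238   253,318.9426
  Σ                 51,793.9646   281,369.1257
P = 51,793.9646; Macaulay duration = 281,369.1257 / 51,793.9646 = 5.43247 half-year periods = 2.71623 years.
Modified duration = D_Mac / (1 + y) = 2.71623 / 1.03575 = 2.62248 years.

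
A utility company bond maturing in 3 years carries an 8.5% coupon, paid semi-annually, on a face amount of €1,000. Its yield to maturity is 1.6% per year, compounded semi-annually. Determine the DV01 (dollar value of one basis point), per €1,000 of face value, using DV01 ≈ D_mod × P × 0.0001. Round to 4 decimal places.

Periodic yield y = 0.008.
  t   CF        PV=CF/(1+0.008)^t    t·PV
  1        42.50        42.1627        42.1627
  2        42.50        41.8281        83.6561
  3        42.50        41.4961       124.4883
  4        42.50        41.1668       164.6671
  5        42.50        40.8401       204.2003
  6     1,042.50       993.8318     5,962.9906
  Σ                  1,201.3255     6,582.1651
P = 1,201.3255; D_Mac = 5.47909 half-year periods = 2.73954 yrs; D_mod = 2.71780 yrs.
DV01 ≈ 2.71780 × 1,201.3255 × 0.0001 = 0.326496.

€0.3265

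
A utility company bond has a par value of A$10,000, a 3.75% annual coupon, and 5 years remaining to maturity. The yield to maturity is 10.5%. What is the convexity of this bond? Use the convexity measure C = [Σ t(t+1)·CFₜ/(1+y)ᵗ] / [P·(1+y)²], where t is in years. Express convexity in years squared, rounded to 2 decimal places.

With y = 0.105:
  t   CF        PV=CF/(1+0.105)^t    t·PV        t(t+1)·PV
  1       375.00       339.3665       339.3665         678.7330
  2       375.00       307.1190       614.2380       1,842.7141
  3       375.00       277.9358       833.8073       3,335.2292
  4       375.00       251.5256     1,006.1023       5,030.5116
  5    10,375.00     6,297.6238    31,488.1191     188,928.7147
  Σ                  7,473.5707    34,281.6333     199,815.9026
P = 7,473.5707.
Convexity = Σ t(t+1)·PV / [P·(1+y)²] = 199,815.9026 / (7,473.5707 × 1.221025) = 21.89663.

21.90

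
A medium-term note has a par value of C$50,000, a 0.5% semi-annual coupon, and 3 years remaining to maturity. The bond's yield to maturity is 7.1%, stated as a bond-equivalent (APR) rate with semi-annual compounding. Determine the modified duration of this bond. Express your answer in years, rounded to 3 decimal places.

2.877 years

Periodic yield y = 0.0355. First find Macaulay duration:
  t   CF        PV=CF/(1+0.0355)^t    t·PV
  1       125.00       120.7146       120.7146
  2       125.00       116.5762       233.1524
  3       125.00       112.5796       337.7388
  4       125.00       108.7200       434.8802
  5       125.00       104.9928       524.9640
  6    50,125.00    40,658.7260   243,952.3560
  Σ                 41,222.3092   245,603.8059
P = 41,222.3092; Macaulay duration = 245,603.8059 / 41,222.3092 = 5.95803 half-year periods = 2.97902 years.
Modified duration = D_Mac / (1 + y) = 2.97902 / 1.0355 = 2.87689 years.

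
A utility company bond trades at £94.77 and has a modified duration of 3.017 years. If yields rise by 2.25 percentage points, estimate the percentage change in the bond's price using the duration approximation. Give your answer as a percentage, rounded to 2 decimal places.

Duration approximation: ΔP/P ≈ -D_mod · Δy = -3.017 × (+0.0225) = -0.0678825.
As a percentage: -6.78825%.

-6.79%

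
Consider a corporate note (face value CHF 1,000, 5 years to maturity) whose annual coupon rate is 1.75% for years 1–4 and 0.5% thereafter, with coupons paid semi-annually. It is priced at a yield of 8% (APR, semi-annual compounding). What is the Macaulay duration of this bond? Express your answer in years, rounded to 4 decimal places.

4.7711 years

Periodic yield y = 0.04. Discount each cash flow and weight by its period:
  t   CF        PV=CF/(1+0.04)^t    t·PV
  1         8.75         8.4135         8.4135
  2         8.75         8.0899        16.1797
  3         8.75         7.7787        23.3362
  4         8.75         7.4795        29.9181
  5         8.75         7.1919        35.9593
  6         8.75         6.9153        41.4915
  7         8.75         6.6493        46.5450
  8         8.75         6.3935        51.1483
  9         2.50         1.7565        15.8082
  10    1,002.50       677.2531     6,772.5308
  Σ                    737.9211     7,041.3306
Price P = Σ PV = 737.9211.
Macaulay duration = Σ(t·PV) / P = 7,041.3306 / 737.9211 = 9.54212 half-year periods.
In years: 9.54212 / 2 = 4.77106 years.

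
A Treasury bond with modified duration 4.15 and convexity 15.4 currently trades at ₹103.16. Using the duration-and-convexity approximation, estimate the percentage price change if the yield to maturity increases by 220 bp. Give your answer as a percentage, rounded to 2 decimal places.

-8.76%

Duration effect: -D_mod·Δy = -4.15 × (+0.022) = -0.091300
Convexity effect: ½·C·(Δy)² = 0.5 × 15.4 × (0.022)² = +0.0037268
ΔP/P ≈ -0.091300 + 0.0037268 = -0.0875732
= -8.75732%.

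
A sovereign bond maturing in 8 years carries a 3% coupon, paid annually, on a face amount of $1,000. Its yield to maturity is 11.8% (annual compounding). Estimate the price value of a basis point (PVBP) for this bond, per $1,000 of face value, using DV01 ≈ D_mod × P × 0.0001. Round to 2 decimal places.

$0.35

Periodic yield y = 0.118.
  t   CF        PV=CF/(1+0.118)^t    t·PV
  1        30.00        26.8336        26.8336
  2        30.00        24.0015        48.0029
  3        30.00        21.4682        64.4046
  4        30.00        19.2023        76.8093
  5        30.00        17.1756        85.8781
  6        30.00        15.3628        92.1768
  7        30.00        13.7413        96.1893
  8     1,030.00       421.9906     3,375.9250
  Σ                    559.7760     3,866.2196
P = 559.7760; D_Mac = 6.90673 yrs; D_mod = 6.17775 yrs.
DV01 ≈ 6.17775 × 559.7760 × 0.0001 = 0.345816.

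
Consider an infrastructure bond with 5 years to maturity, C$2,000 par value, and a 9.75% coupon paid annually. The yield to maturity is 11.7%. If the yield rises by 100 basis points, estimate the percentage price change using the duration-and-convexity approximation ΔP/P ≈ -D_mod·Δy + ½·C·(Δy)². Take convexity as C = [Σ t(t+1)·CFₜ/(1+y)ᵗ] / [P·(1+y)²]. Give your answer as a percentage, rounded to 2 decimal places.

-3.63%

With y = 0.117:
  t   CF        PV=CF/(1+0.117)^t    t·PV        t(t+1)·PV
  1       195.00       174.5748       174.5748         349.1495
  2       195.00       156.2889       312.5779         937.7337
  3       195.00       139.9185       419.7555       1,679.0218
  4       195.00       125.2627       501.0510       2,505.2549
  5     2,195.00     1,262.3177     6,311.5883      37,869.5299
  Σ                  1,858.3626     7,719.5474      43,340.6897
P = 1,858.3626; D_Mac = 4.15395 yrs; D_mod = 3.71885 yrs; C = 18.69214.
Duration effect: -3.71885 × (+0.01) = -0.037188
Convexity effect: 0.5 × 18.69214 × (0.01)² = +0.0009346
ΔP/P ≈ -0.037188 + 0.0009346 = -0.036254 = -3.6254%.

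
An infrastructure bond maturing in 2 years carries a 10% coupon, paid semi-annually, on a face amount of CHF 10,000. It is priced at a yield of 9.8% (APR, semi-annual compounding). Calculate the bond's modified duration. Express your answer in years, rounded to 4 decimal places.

Periodic yield y = 0.049. First find Macaulay duration:
  t   CF        PV=CF/(1+0.049)^t    t·PV
  1       500.00       476.6444       476.6444
  2       500.00       454.3798       908.7596
  3       500.00       433.1552     1,299.4656
  4    10,500.00     8,671.3626    34,685.4503
  Σ                 10,035.5420    37,370.3200
P = 10,035.5420; Macaulay duration = 37,370.3200 / 10,035.5420 = 3.72380 half-year periods = 1.86190 years.
Modified duration = D_Mac / (1 + y) = 1.86190 / 1.049 = 1.77493 years.

1.7749 years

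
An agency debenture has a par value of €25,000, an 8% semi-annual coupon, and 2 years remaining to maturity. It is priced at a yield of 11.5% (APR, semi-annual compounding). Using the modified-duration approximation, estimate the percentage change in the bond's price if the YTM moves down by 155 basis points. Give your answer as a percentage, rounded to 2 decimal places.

+2.76%

Periodic yield y = 0.0575. Modified duration first:
  t   CF        PV=CF/(1+0.0575)^t    t·PV
  1     1,000.00       945.6265       945.6265
  2     1,000.00       894.2094     1,788.4189
  3     1,000.00       845.5881     2,536.7644
  4    26,000.00    20,789.8734    83,159.4934
  Σ                 23,475.2974    88,430.3031
P = 23,475.2974; D_Mac = 3.76695 half-year periods = 1.88348 yrs; D_mod = 1.88348/(1+0.0575) = 1.78106 yrs.
ΔP/P ≈ -D_mod · Δy = -1.78106 × (-0.0155) = +0.027606 = +2.7606%.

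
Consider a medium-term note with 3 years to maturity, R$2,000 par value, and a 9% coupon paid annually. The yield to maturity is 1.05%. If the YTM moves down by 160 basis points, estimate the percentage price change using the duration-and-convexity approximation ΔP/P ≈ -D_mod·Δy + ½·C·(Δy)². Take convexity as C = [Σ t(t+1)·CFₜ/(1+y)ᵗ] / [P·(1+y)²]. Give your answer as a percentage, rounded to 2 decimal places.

+4.54%

With y = 0.0105:
  t   CF        PV=CF/(1+0.0105)^t    t·PV        t(t+1)·PV
  1       180.00       178.1296       178.1296         356.2593
  2       180.00       176.2787       352.5574       1,057.6723
  3     2,180.00     2,112.7472     6,338.2417      25,352.9667
  Σ                  2,467.1556     6,868.9287      26,766.8983
P = 2,467.1556; D_Mac = 2.78415 yrs; D_mod = 2.75522 yrs; C = 10.62500.
Duration effect: -2.75522 × (-0.016) = +0.044084
Convexity effect: 0.5 × 10.62500 × (-0.016)² = +0.0013600
ΔP/P ≈ +0.044084 + 0.0013600 = +0.045444 = +4.5444%.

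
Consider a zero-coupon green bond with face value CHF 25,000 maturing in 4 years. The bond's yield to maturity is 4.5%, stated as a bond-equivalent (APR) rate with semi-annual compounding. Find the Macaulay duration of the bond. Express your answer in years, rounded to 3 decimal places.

4.000 years

A zero-coupon bond has a single cash flow at maturity, so its Macaulay duration equals its maturity: 4 years.
(Equivalently: 8 semi-annual periods ÷ 2 = 4 years.)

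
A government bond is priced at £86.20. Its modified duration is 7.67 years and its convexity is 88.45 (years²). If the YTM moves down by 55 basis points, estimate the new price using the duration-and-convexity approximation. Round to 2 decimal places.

Duration effect: -D_mod·Δy = -7.67 × (-0.0055) = +0.042185
Convexity effect: ½·C·(Δy)² = 0.5 × 88.45 × (-0.0055)² = +0.00133780625
ΔP/P ≈ +0.042185 + 0.00133780625 = +0.04352280625
New price ≈ 86.20 × (1 + 0.04352280625) = 89.95166589875.

£89.95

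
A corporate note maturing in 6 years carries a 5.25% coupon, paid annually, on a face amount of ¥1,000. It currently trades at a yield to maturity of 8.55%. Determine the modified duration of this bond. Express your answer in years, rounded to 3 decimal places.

4.819 years

Periodic yield y = 0.0855. First find Macaulay duration:
  t   CF        PV=CF/(1+0.0855)^t    t·PV
  1        52.50        48.3648        48.3648
  2        52.50        44.5553        89.1107
  3        52.50        41.0459       123.1377
  4        52.50        37.8129       151.2516
  5        52.50        34.8345       174.1727
  6     1,052.50       643.3438     3,860.0630
  Σ                    849.9573     4,446.1005
P = 849.9573; Macaulay duration = 4,446.1005 / 849.9573 = 5.23097 years.
Modified duration = D_Mac / (1 + y) = 5.23097 / 1.0855 = 4.81895 years.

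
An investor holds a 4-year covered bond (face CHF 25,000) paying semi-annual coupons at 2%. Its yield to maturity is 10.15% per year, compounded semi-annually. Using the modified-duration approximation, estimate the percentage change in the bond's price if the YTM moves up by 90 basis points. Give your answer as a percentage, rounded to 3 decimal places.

Periodic yield y = 0.05075. Modified duration first:
  t   CF        PV=CF/(1+0.05075)^t    t·PV
  1       250.00       237.9253       237.9253
  2       250.00       226.4338       452.8676
  3       250.00       215.4973       646.4919
  4       250.00       205.0890       820.3561
  5       250.00       195.1835       975.9173
  6       250.00       185.7563     1,114.5380
  7       250.00       176.7845     1,237.4916
  8    25,250.00    16,992.8488   135,942.7904
  Σ                 18,435.5185   141,428.3780
P = 18,435.5185; D_Mac = 7.67152 half-year periods = 3.83576 yrs; D_mod = 3.83576/(1+0.05075) = 3.65050 yrs.
ΔP/P ≈ -D_mod · Δy = -3.65050 × (+0.009) = -0.032854 = -3.2854%.

-3.285%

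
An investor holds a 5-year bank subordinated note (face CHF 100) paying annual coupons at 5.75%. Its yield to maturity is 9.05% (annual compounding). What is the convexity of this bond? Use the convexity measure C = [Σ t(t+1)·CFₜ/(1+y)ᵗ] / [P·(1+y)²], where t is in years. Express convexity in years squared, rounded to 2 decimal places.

21.52

With y = 0.0905:
  t   CF        PV=CF/(1+0.0905)^t    t·PV        t(t+1)·PV
  1         5.75         5.2728         5.2728          10.5456
  2         5.75         4.8352         9.6704          29.0113
  3         5.75         4.4340        13.3019          53.2074
  4         5.75         4.0660        16.2639          81.3196
  5       105.75        68.5728       342.8641       2,057.1847
  Σ                     87.1808       387.3731       2,231.2686
P = 87.1808.
Convexity = Σ t(t+1)·PV / [P·(1+y)²] = 2,231.2686 / (87.1808 × 1.189190) = 21.52186.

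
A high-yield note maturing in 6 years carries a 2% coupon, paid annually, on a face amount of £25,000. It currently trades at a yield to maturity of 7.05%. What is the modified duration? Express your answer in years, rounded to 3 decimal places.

Periodic yield y = 0.0705. First find Macaulay duration:
  t   CF        PV=CF/(1+0.0705)^t    t·PV
  1       500.00       467.0715       467.0715
  2       500.00       436.3115       872.6230
  3       500.00       407.5773     1,222.7319
  4       500.00       380.7355     1,522.9418
  5       500.00       355.6613     1,778.3066
  6    25,500.00    16,944.1642   101,664.9850
  Σ                 18,991.5212   107,528.6598
P = 18,991.5212; Macaulay duration = 107,528.6598 / 18,991.5212 = 5.66193 years.
Modified duration = D_Mac / (1 + y) = 5.66193 / 1.0705 = 5.28905 years.

5.289 years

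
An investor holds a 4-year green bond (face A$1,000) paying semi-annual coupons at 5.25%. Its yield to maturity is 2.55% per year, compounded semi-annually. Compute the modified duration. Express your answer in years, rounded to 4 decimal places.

Periodic yield y = 0.01275. First find Macaulay duration:
  t   CF        PV=CF/(1+0.01275)^t    t·PV
  1        26.25        25.9195        25.9195
  2        26.25        25.5932        51.1864
  3        26.25        25.2710        75.8130
  4        26.25        24.9529        99.8114
  5        26.25        24.6387       123.1936
  6        26.25        24.3285       145.9712
  7        26.25        24.0222       168.1557
  8     1,026.25       927.3318     7,418.6544
  Σ                  1,102.0579     8,108.7053
P = 1,102.0579; Macaulay duration = 8,108.7053 / 1,102.0579 = 7.35779 half-year periods = 3.67889 years.
Modified duration = D_Mac / (1 + y) = 3.67889 / 1.01275 = 3.63258 years.

3.6326 years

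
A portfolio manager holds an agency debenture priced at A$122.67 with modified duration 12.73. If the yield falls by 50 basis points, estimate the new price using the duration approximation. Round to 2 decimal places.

Duration approximation: ΔP/P ≈ -D_mod · Δy = -12.73 × (-0.005) = +0.063650.
New price ≈ 122.67 × (1 + 0.063650) = 130.4779455.

A$130.48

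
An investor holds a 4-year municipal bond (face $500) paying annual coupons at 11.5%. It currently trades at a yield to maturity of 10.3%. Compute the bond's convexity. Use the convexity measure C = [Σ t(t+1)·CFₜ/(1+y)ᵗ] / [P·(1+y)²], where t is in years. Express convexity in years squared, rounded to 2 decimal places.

13.36

With y = 0.103:
  t   CF        PV=CF/(1+0.103)^t    t·PV        t(t+1)·PV
  1        57.50        52.1306        52.1306         104.2611
  2        57.50        47.2625        94.5250         283.5751
  3        57.50        42.8491       128.5472         514.1887
  4       557.50       376.6542     1,506.6168       7,533.0841
  Σ                    518.8963     1,781.8196       8,435.1090
P = 518.8963.
Convexity = Σ t(t+1)·PV / [P·(1+y)²] = 8,435.1090 / (518.8963 × 1.216609) = 13.36162.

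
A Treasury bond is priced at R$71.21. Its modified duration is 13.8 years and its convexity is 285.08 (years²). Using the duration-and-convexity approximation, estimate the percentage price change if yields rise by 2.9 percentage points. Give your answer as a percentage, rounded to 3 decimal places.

-28.032%

Duration effect: -D_mod·Δy = -13.8 × (+0.029) = -0.400200
Convexity effect: ½·C·(Δy)² = 0.5 × 285.08 × (0.029)² = +0.11987614
ΔP/P ≈ -0.400200 + 0.11987614 = -0.28032386
= -28.032386%.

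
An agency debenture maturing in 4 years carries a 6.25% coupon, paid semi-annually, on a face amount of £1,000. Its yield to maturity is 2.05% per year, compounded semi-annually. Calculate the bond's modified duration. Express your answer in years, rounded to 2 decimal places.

3.60 years

Periodic yield y = 0.01025. First find Macaulay duration:
  t   CF        PV=CF/(1+0.01025)^t    t·PV
  1        31.25        30.9329        30.9329
  2        31.25        30.6191        61.2382
  3        31.25        30.3084        90.9253
  4        31.25        30.0009       120.0037
  5        31.25        29.6965       148.4827
  6        31.25        29.3952       176.3714
  7        31.25        29.0970       203.6789
  8     1,031.25       950.4583     7,603.6668
  Σ                  1,160.5085     8,435.2998
P = 1,160.5085; Macaulay duration = 8,435.2998 / 1,160.5085 = 7.26862 half-year periods = 3.63431 years.
Modified duration = D_Mac / (1 + y) = 3.63431 / 1.01025 = 3.59744 years.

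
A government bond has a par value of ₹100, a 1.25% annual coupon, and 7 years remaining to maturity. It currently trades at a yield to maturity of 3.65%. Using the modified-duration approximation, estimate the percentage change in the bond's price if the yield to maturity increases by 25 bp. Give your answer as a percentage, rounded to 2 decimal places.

Periodic yield y = 0.0365. Modified duration first:
  t   CF        PV=CF/(1+0.0365)^t    t·PV
  1         1.25         1.2060         1.2060
  2         1.25         1.1635         2.3270
  3         1.25         1.1225         3.3676
  4         1.25         1.0830         4.3320
  5         1.25         1.0449         5.2244
  6         1.25         1.0081         6.0485
  7       101.25        78.7789       551.4523
  Σ                     85.4069       573.9578
P = 85.4069; D_Mac = 6.72027 yrs; D_mod = 6.72027/(1+0.0365) = 6.48362 yrs.
ΔP/P ≈ -D_mod · Δy = -6.48362 × (+0.0025) = -0.016209 = -1.6209%.

-1.62%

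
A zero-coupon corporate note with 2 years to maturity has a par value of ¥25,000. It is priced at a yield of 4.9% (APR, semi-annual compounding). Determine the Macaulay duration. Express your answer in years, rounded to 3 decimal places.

A zero-coupon bond has a single cash flow at maturity, so its Macaulay duration equals its maturity: 2 years.
(Equivalently: 4 semi-annual periods ÷ 2 = 2 years.)

2.000 years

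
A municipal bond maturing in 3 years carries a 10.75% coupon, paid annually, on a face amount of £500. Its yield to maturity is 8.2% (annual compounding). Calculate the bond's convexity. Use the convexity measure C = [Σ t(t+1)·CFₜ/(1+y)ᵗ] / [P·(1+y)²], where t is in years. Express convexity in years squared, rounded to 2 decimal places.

With y = 0.082:
  t   CF        PV=CF/(1+0.082)^t    t·PV        t(t+1)·PV
  1        53.75        49.6765        49.6765          99.3530
  2        53.75        45.9118        91.8235         275.4706
  3       553.75       437.1515     1,311.4545       5,245.8178
  Σ                    532.7398     1,452.9545       5,620.6414
P = 532.7398.
Convexity = Σ t(t+1)·PV / [P·(1+y)²] = 5,620.6414 / (532.7398 × 1.170724) = 9.01190.

9.01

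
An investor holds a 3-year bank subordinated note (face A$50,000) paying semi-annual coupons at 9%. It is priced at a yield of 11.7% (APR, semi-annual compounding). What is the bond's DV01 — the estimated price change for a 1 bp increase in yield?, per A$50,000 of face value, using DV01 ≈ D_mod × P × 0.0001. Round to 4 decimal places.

Periodic yield y = 0.0585.
  t   CF        PV=CF/(1+0.0585)^t    t·PV
  1     2,250.00     2,125.6495     2,125.6495
  2     2,250.00     2,008.1715     4,016.3429
  3     2,250.00     1,897.1861     5,691.5583
  4     2,250.00     1,792.3345     7,169.3381
  5     2,250.00     1,693.2778     8,466.3888
  6    52,250.00    37,148.4862   222,890.9170
  Σ                 46,665.1055   250,360.1947
P = 46,665.1055; D_Mac = 5.36504 half-year periods = 2.68252 yrs; D_mod = 2.53427 yrs.
DV01 ≈ 2.53427 × 46,665.1055 × 0.0001 = 11.826178.

A$11.8262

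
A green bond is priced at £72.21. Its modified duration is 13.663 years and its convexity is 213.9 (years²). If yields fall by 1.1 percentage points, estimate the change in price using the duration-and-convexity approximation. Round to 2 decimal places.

+£11.79

Duration effect: -D_mod·Δy = -13.663 × (-0.011) = +0.150293
Convexity effect: ½·C·(Δy)² = 0.5 × 213.9 × (-0.011)² = +0.01294095
ΔP/P ≈ +0.150293 + 0.01294095 = +0.16323395
ΔP ≈ 72.21 × (+0.16323395) = +11.7871235295.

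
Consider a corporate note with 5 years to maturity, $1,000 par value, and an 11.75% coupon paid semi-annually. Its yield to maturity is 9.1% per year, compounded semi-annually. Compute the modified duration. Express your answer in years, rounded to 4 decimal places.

Periodic yield y = 0.0455. First find Macaulay duration:
  t   CF        PV=CF/(1+0.0455)^t    t·PV
  1        58.75        56.1932        56.1932
  2        58.75        53.7477       107.4954
  3        58.75        51.4086       154.2258
  4        58.75        49.1713       196.6852
  5        58.75        47.0314       235.1569
  6        58.75        44.9846       269.9075
  7        58.75        43.0269       301.1880
  8        58.75        41.1543       329.2347
  9        58.75        39.3633       354.2697
  10    1,058.75       678.5050     6,785.0500
  Σ                  1,104.5862     8,789.4063
P = 1,104.5862; Macaulay duration = 8,789.4063 / 1,104.5862 = 7.95719 half-year periods = 3.97860 years.
Modified duration = D_Mac / (1 + y) = 3.97860 / 1.0455 = 3.80545 years.

3.8054 years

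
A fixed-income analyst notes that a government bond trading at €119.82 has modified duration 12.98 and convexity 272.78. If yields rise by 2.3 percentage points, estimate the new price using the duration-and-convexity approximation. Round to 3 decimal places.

€92.694

Duration effect: -D_mod·Δy = -12.98 × (+0.023) = -0.298540
Convexity effect: ½·C·(Δy)² = 0.5 × 272.78 × (0.023)² = +0.07215031
ΔP/P ≈ -0.298540 + 0.07215031 = -0.22638969
New price ≈ 119.82 × (1 - 0.22638969) = 92.6939873442.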